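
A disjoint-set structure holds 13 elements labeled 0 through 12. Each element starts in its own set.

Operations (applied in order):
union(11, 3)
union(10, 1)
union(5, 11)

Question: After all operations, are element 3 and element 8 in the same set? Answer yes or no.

Answer: no

Derivation:
Step 1: union(11, 3) -> merged; set of 11 now {3, 11}
Step 2: union(10, 1) -> merged; set of 10 now {1, 10}
Step 3: union(5, 11) -> merged; set of 5 now {3, 5, 11}
Set of 3: {3, 5, 11}; 8 is not a member.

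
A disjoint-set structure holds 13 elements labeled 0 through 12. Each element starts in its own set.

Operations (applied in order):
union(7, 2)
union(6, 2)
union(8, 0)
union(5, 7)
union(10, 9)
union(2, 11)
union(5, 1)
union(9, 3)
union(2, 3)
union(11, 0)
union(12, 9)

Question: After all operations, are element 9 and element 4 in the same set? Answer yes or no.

Step 1: union(7, 2) -> merged; set of 7 now {2, 7}
Step 2: union(6, 2) -> merged; set of 6 now {2, 6, 7}
Step 3: union(8, 0) -> merged; set of 8 now {0, 8}
Step 4: union(5, 7) -> merged; set of 5 now {2, 5, 6, 7}
Step 5: union(10, 9) -> merged; set of 10 now {9, 10}
Step 6: union(2, 11) -> merged; set of 2 now {2, 5, 6, 7, 11}
Step 7: union(5, 1) -> merged; set of 5 now {1, 2, 5, 6, 7, 11}
Step 8: union(9, 3) -> merged; set of 9 now {3, 9, 10}
Step 9: union(2, 3) -> merged; set of 2 now {1, 2, 3, 5, 6, 7, 9, 10, 11}
Step 10: union(11, 0) -> merged; set of 11 now {0, 1, 2, 3, 5, 6, 7, 8, 9, 10, 11}
Step 11: union(12, 9) -> merged; set of 12 now {0, 1, 2, 3, 5, 6, 7, 8, 9, 10, 11, 12}
Set of 9: {0, 1, 2, 3, 5, 6, 7, 8, 9, 10, 11, 12}; 4 is not a member.

Answer: no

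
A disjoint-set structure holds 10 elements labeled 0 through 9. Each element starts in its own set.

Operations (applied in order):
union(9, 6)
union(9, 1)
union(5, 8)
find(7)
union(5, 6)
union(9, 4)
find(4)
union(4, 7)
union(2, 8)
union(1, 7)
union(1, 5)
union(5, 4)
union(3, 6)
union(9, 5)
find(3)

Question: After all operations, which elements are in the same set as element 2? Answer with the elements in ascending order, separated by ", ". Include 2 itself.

Answer: 1, 2, 3, 4, 5, 6, 7, 8, 9

Derivation:
Step 1: union(9, 6) -> merged; set of 9 now {6, 9}
Step 2: union(9, 1) -> merged; set of 9 now {1, 6, 9}
Step 3: union(5, 8) -> merged; set of 5 now {5, 8}
Step 4: find(7) -> no change; set of 7 is {7}
Step 5: union(5, 6) -> merged; set of 5 now {1, 5, 6, 8, 9}
Step 6: union(9, 4) -> merged; set of 9 now {1, 4, 5, 6, 8, 9}
Step 7: find(4) -> no change; set of 4 is {1, 4, 5, 6, 8, 9}
Step 8: union(4, 7) -> merged; set of 4 now {1, 4, 5, 6, 7, 8, 9}
Step 9: union(2, 8) -> merged; set of 2 now {1, 2, 4, 5, 6, 7, 8, 9}
Step 10: union(1, 7) -> already same set; set of 1 now {1, 2, 4, 5, 6, 7, 8, 9}
Step 11: union(1, 5) -> already same set; set of 1 now {1, 2, 4, 5, 6, 7, 8, 9}
Step 12: union(5, 4) -> already same set; set of 5 now {1, 2, 4, 5, 6, 7, 8, 9}
Step 13: union(3, 6) -> merged; set of 3 now {1, 2, 3, 4, 5, 6, 7, 8, 9}
Step 14: union(9, 5) -> already same set; set of 9 now {1, 2, 3, 4, 5, 6, 7, 8, 9}
Step 15: find(3) -> no change; set of 3 is {1, 2, 3, 4, 5, 6, 7, 8, 9}
Component of 2: {1, 2, 3, 4, 5, 6, 7, 8, 9}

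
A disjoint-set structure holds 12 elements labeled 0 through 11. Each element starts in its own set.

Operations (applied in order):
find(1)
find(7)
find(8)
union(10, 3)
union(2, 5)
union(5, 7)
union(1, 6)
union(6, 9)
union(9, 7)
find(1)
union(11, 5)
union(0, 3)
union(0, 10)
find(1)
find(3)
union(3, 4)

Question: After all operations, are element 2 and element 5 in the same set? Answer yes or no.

Step 1: find(1) -> no change; set of 1 is {1}
Step 2: find(7) -> no change; set of 7 is {7}
Step 3: find(8) -> no change; set of 8 is {8}
Step 4: union(10, 3) -> merged; set of 10 now {3, 10}
Step 5: union(2, 5) -> merged; set of 2 now {2, 5}
Step 6: union(5, 7) -> merged; set of 5 now {2, 5, 7}
Step 7: union(1, 6) -> merged; set of 1 now {1, 6}
Step 8: union(6, 9) -> merged; set of 6 now {1, 6, 9}
Step 9: union(9, 7) -> merged; set of 9 now {1, 2, 5, 6, 7, 9}
Step 10: find(1) -> no change; set of 1 is {1, 2, 5, 6, 7, 9}
Step 11: union(11, 5) -> merged; set of 11 now {1, 2, 5, 6, 7, 9, 11}
Step 12: union(0, 3) -> merged; set of 0 now {0, 3, 10}
Step 13: union(0, 10) -> already same set; set of 0 now {0, 3, 10}
Step 14: find(1) -> no change; set of 1 is {1, 2, 5, 6, 7, 9, 11}
Step 15: find(3) -> no change; set of 3 is {0, 3, 10}
Step 16: union(3, 4) -> merged; set of 3 now {0, 3, 4, 10}
Set of 2: {1, 2, 5, 6, 7, 9, 11}; 5 is a member.

Answer: yes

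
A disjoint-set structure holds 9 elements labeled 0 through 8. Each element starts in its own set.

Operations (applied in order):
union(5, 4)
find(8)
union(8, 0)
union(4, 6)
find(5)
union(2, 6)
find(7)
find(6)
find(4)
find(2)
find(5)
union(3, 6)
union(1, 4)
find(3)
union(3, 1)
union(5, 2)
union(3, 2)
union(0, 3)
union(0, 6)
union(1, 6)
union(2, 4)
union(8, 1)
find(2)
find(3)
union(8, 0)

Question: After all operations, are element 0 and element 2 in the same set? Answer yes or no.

Step 1: union(5, 4) -> merged; set of 5 now {4, 5}
Step 2: find(8) -> no change; set of 8 is {8}
Step 3: union(8, 0) -> merged; set of 8 now {0, 8}
Step 4: union(4, 6) -> merged; set of 4 now {4, 5, 6}
Step 5: find(5) -> no change; set of 5 is {4, 5, 6}
Step 6: union(2, 6) -> merged; set of 2 now {2, 4, 5, 6}
Step 7: find(7) -> no change; set of 7 is {7}
Step 8: find(6) -> no change; set of 6 is {2, 4, 5, 6}
Step 9: find(4) -> no change; set of 4 is {2, 4, 5, 6}
Step 10: find(2) -> no change; set of 2 is {2, 4, 5, 6}
Step 11: find(5) -> no change; set of 5 is {2, 4, 5, 6}
Step 12: union(3, 6) -> merged; set of 3 now {2, 3, 4, 5, 6}
Step 13: union(1, 4) -> merged; set of 1 now {1, 2, 3, 4, 5, 6}
Step 14: find(3) -> no change; set of 3 is {1, 2, 3, 4, 5, 6}
Step 15: union(3, 1) -> already same set; set of 3 now {1, 2, 3, 4, 5, 6}
Step 16: union(5, 2) -> already same set; set of 5 now {1, 2, 3, 4, 5, 6}
Step 17: union(3, 2) -> already same set; set of 3 now {1, 2, 3, 4, 5, 6}
Step 18: union(0, 3) -> merged; set of 0 now {0, 1, 2, 3, 4, 5, 6, 8}
Step 19: union(0, 6) -> already same set; set of 0 now {0, 1, 2, 3, 4, 5, 6, 8}
Step 20: union(1, 6) -> already same set; set of 1 now {0, 1, 2, 3, 4, 5, 6, 8}
Step 21: union(2, 4) -> already same set; set of 2 now {0, 1, 2, 3, 4, 5, 6, 8}
Step 22: union(8, 1) -> already same set; set of 8 now {0, 1, 2, 3, 4, 5, 6, 8}
Step 23: find(2) -> no change; set of 2 is {0, 1, 2, 3, 4, 5, 6, 8}
Step 24: find(3) -> no change; set of 3 is {0, 1, 2, 3, 4, 5, 6, 8}
Step 25: union(8, 0) -> already same set; set of 8 now {0, 1, 2, 3, 4, 5, 6, 8}
Set of 0: {0, 1, 2, 3, 4, 5, 6, 8}; 2 is a member.

Answer: yes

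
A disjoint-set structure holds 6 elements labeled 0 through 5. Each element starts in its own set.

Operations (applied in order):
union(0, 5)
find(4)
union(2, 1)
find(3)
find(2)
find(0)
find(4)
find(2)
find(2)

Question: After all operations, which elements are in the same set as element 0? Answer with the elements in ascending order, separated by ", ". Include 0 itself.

Answer: 0, 5

Derivation:
Step 1: union(0, 5) -> merged; set of 0 now {0, 5}
Step 2: find(4) -> no change; set of 4 is {4}
Step 3: union(2, 1) -> merged; set of 2 now {1, 2}
Step 4: find(3) -> no change; set of 3 is {3}
Step 5: find(2) -> no change; set of 2 is {1, 2}
Step 6: find(0) -> no change; set of 0 is {0, 5}
Step 7: find(4) -> no change; set of 4 is {4}
Step 8: find(2) -> no change; set of 2 is {1, 2}
Step 9: find(2) -> no change; set of 2 is {1, 2}
Component of 0: {0, 5}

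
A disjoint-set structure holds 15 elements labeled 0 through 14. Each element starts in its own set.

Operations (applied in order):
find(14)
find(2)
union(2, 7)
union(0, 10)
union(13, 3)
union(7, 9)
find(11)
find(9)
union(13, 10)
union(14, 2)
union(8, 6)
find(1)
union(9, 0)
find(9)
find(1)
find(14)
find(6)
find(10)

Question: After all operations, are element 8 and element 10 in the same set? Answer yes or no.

Step 1: find(14) -> no change; set of 14 is {14}
Step 2: find(2) -> no change; set of 2 is {2}
Step 3: union(2, 7) -> merged; set of 2 now {2, 7}
Step 4: union(0, 10) -> merged; set of 0 now {0, 10}
Step 5: union(13, 3) -> merged; set of 13 now {3, 13}
Step 6: union(7, 9) -> merged; set of 7 now {2, 7, 9}
Step 7: find(11) -> no change; set of 11 is {11}
Step 8: find(9) -> no change; set of 9 is {2, 7, 9}
Step 9: union(13, 10) -> merged; set of 13 now {0, 3, 10, 13}
Step 10: union(14, 2) -> merged; set of 14 now {2, 7, 9, 14}
Step 11: union(8, 6) -> merged; set of 8 now {6, 8}
Step 12: find(1) -> no change; set of 1 is {1}
Step 13: union(9, 0) -> merged; set of 9 now {0, 2, 3, 7, 9, 10, 13, 14}
Step 14: find(9) -> no change; set of 9 is {0, 2, 3, 7, 9, 10, 13, 14}
Step 15: find(1) -> no change; set of 1 is {1}
Step 16: find(14) -> no change; set of 14 is {0, 2, 3, 7, 9, 10, 13, 14}
Step 17: find(6) -> no change; set of 6 is {6, 8}
Step 18: find(10) -> no change; set of 10 is {0, 2, 3, 7, 9, 10, 13, 14}
Set of 8: {6, 8}; 10 is not a member.

Answer: no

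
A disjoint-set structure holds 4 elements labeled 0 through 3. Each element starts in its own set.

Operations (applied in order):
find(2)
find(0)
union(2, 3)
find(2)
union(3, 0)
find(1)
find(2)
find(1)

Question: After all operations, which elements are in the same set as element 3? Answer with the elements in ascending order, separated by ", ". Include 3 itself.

Answer: 0, 2, 3

Derivation:
Step 1: find(2) -> no change; set of 2 is {2}
Step 2: find(0) -> no change; set of 0 is {0}
Step 3: union(2, 3) -> merged; set of 2 now {2, 3}
Step 4: find(2) -> no change; set of 2 is {2, 3}
Step 5: union(3, 0) -> merged; set of 3 now {0, 2, 3}
Step 6: find(1) -> no change; set of 1 is {1}
Step 7: find(2) -> no change; set of 2 is {0, 2, 3}
Step 8: find(1) -> no change; set of 1 is {1}
Component of 3: {0, 2, 3}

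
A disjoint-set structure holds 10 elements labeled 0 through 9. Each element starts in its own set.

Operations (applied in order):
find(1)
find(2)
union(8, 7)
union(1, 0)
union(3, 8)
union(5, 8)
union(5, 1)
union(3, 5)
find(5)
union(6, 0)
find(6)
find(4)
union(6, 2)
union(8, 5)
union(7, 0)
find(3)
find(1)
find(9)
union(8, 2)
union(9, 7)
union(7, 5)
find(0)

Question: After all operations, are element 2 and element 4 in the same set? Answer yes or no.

Step 1: find(1) -> no change; set of 1 is {1}
Step 2: find(2) -> no change; set of 2 is {2}
Step 3: union(8, 7) -> merged; set of 8 now {7, 8}
Step 4: union(1, 0) -> merged; set of 1 now {0, 1}
Step 5: union(3, 8) -> merged; set of 3 now {3, 7, 8}
Step 6: union(5, 8) -> merged; set of 5 now {3, 5, 7, 8}
Step 7: union(5, 1) -> merged; set of 5 now {0, 1, 3, 5, 7, 8}
Step 8: union(3, 5) -> already same set; set of 3 now {0, 1, 3, 5, 7, 8}
Step 9: find(5) -> no change; set of 5 is {0, 1, 3, 5, 7, 8}
Step 10: union(6, 0) -> merged; set of 6 now {0, 1, 3, 5, 6, 7, 8}
Step 11: find(6) -> no change; set of 6 is {0, 1, 3, 5, 6, 7, 8}
Step 12: find(4) -> no change; set of 4 is {4}
Step 13: union(6, 2) -> merged; set of 6 now {0, 1, 2, 3, 5, 6, 7, 8}
Step 14: union(8, 5) -> already same set; set of 8 now {0, 1, 2, 3, 5, 6, 7, 8}
Step 15: union(7, 0) -> already same set; set of 7 now {0, 1, 2, 3, 5, 6, 7, 8}
Step 16: find(3) -> no change; set of 3 is {0, 1, 2, 3, 5, 6, 7, 8}
Step 17: find(1) -> no change; set of 1 is {0, 1, 2, 3, 5, 6, 7, 8}
Step 18: find(9) -> no change; set of 9 is {9}
Step 19: union(8, 2) -> already same set; set of 8 now {0, 1, 2, 3, 5, 6, 7, 8}
Step 20: union(9, 7) -> merged; set of 9 now {0, 1, 2, 3, 5, 6, 7, 8, 9}
Step 21: union(7, 5) -> already same set; set of 7 now {0, 1, 2, 3, 5, 6, 7, 8, 9}
Step 22: find(0) -> no change; set of 0 is {0, 1, 2, 3, 5, 6, 7, 8, 9}
Set of 2: {0, 1, 2, 3, 5, 6, 7, 8, 9}; 4 is not a member.

Answer: no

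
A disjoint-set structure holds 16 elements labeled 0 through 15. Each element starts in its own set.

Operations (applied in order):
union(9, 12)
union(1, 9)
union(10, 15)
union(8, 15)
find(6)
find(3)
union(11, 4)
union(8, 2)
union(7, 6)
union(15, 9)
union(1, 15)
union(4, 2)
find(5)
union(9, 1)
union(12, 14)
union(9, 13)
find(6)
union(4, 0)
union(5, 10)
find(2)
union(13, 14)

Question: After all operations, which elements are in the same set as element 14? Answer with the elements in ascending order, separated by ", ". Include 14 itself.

Step 1: union(9, 12) -> merged; set of 9 now {9, 12}
Step 2: union(1, 9) -> merged; set of 1 now {1, 9, 12}
Step 3: union(10, 15) -> merged; set of 10 now {10, 15}
Step 4: union(8, 15) -> merged; set of 8 now {8, 10, 15}
Step 5: find(6) -> no change; set of 6 is {6}
Step 6: find(3) -> no change; set of 3 is {3}
Step 7: union(11, 4) -> merged; set of 11 now {4, 11}
Step 8: union(8, 2) -> merged; set of 8 now {2, 8, 10, 15}
Step 9: union(7, 6) -> merged; set of 7 now {6, 7}
Step 10: union(15, 9) -> merged; set of 15 now {1, 2, 8, 9, 10, 12, 15}
Step 11: union(1, 15) -> already same set; set of 1 now {1, 2, 8, 9, 10, 12, 15}
Step 12: union(4, 2) -> merged; set of 4 now {1, 2, 4, 8, 9, 10, 11, 12, 15}
Step 13: find(5) -> no change; set of 5 is {5}
Step 14: union(9, 1) -> already same set; set of 9 now {1, 2, 4, 8, 9, 10, 11, 12, 15}
Step 15: union(12, 14) -> merged; set of 12 now {1, 2, 4, 8, 9, 10, 11, 12, 14, 15}
Step 16: union(9, 13) -> merged; set of 9 now {1, 2, 4, 8, 9, 10, 11, 12, 13, 14, 15}
Step 17: find(6) -> no change; set of 6 is {6, 7}
Step 18: union(4, 0) -> merged; set of 4 now {0, 1, 2, 4, 8, 9, 10, 11, 12, 13, 14, 15}
Step 19: union(5, 10) -> merged; set of 5 now {0, 1, 2, 4, 5, 8, 9, 10, 11, 12, 13, 14, 15}
Step 20: find(2) -> no change; set of 2 is {0, 1, 2, 4, 5, 8, 9, 10, 11, 12, 13, 14, 15}
Step 21: union(13, 14) -> already same set; set of 13 now {0, 1, 2, 4, 5, 8, 9, 10, 11, 12, 13, 14, 15}
Component of 14: {0, 1, 2, 4, 5, 8, 9, 10, 11, 12, 13, 14, 15}

Answer: 0, 1, 2, 4, 5, 8, 9, 10, 11, 12, 13, 14, 15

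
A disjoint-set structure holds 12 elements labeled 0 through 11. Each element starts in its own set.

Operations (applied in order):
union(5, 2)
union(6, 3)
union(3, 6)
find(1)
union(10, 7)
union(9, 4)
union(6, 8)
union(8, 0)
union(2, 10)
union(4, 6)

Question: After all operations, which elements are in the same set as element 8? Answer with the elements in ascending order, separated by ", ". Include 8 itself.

Step 1: union(5, 2) -> merged; set of 5 now {2, 5}
Step 2: union(6, 3) -> merged; set of 6 now {3, 6}
Step 3: union(3, 6) -> already same set; set of 3 now {3, 6}
Step 4: find(1) -> no change; set of 1 is {1}
Step 5: union(10, 7) -> merged; set of 10 now {7, 10}
Step 6: union(9, 4) -> merged; set of 9 now {4, 9}
Step 7: union(6, 8) -> merged; set of 6 now {3, 6, 8}
Step 8: union(8, 0) -> merged; set of 8 now {0, 3, 6, 8}
Step 9: union(2, 10) -> merged; set of 2 now {2, 5, 7, 10}
Step 10: union(4, 6) -> merged; set of 4 now {0, 3, 4, 6, 8, 9}
Component of 8: {0, 3, 4, 6, 8, 9}

Answer: 0, 3, 4, 6, 8, 9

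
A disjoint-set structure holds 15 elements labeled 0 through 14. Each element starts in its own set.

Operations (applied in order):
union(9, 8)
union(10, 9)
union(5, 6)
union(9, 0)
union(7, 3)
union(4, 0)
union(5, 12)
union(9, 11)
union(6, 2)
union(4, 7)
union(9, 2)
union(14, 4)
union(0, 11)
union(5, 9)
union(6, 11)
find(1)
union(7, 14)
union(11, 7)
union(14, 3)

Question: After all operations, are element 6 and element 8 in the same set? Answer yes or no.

Answer: yes

Derivation:
Step 1: union(9, 8) -> merged; set of 9 now {8, 9}
Step 2: union(10, 9) -> merged; set of 10 now {8, 9, 10}
Step 3: union(5, 6) -> merged; set of 5 now {5, 6}
Step 4: union(9, 0) -> merged; set of 9 now {0, 8, 9, 10}
Step 5: union(7, 3) -> merged; set of 7 now {3, 7}
Step 6: union(4, 0) -> merged; set of 4 now {0, 4, 8, 9, 10}
Step 7: union(5, 12) -> merged; set of 5 now {5, 6, 12}
Step 8: union(9, 11) -> merged; set of 9 now {0, 4, 8, 9, 10, 11}
Step 9: union(6, 2) -> merged; set of 6 now {2, 5, 6, 12}
Step 10: union(4, 7) -> merged; set of 4 now {0, 3, 4, 7, 8, 9, 10, 11}
Step 11: union(9, 2) -> merged; set of 9 now {0, 2, 3, 4, 5, 6, 7, 8, 9, 10, 11, 12}
Step 12: union(14, 4) -> merged; set of 14 now {0, 2, 3, 4, 5, 6, 7, 8, 9, 10, 11, 12, 14}
Step 13: union(0, 11) -> already same set; set of 0 now {0, 2, 3, 4, 5, 6, 7, 8, 9, 10, 11, 12, 14}
Step 14: union(5, 9) -> already same set; set of 5 now {0, 2, 3, 4, 5, 6, 7, 8, 9, 10, 11, 12, 14}
Step 15: union(6, 11) -> already same set; set of 6 now {0, 2, 3, 4, 5, 6, 7, 8, 9, 10, 11, 12, 14}
Step 16: find(1) -> no change; set of 1 is {1}
Step 17: union(7, 14) -> already same set; set of 7 now {0, 2, 3, 4, 5, 6, 7, 8, 9, 10, 11, 12, 14}
Step 18: union(11, 7) -> already same set; set of 11 now {0, 2, 3, 4, 5, 6, 7, 8, 9, 10, 11, 12, 14}
Step 19: union(14, 3) -> already same set; set of 14 now {0, 2, 3, 4, 5, 6, 7, 8, 9, 10, 11, 12, 14}
Set of 6: {0, 2, 3, 4, 5, 6, 7, 8, 9, 10, 11, 12, 14}; 8 is a member.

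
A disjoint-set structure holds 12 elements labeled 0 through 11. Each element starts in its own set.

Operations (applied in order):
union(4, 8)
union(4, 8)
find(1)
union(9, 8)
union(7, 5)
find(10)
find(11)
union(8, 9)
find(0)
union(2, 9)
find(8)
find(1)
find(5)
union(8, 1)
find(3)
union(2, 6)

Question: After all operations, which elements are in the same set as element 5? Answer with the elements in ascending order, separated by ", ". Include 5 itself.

Step 1: union(4, 8) -> merged; set of 4 now {4, 8}
Step 2: union(4, 8) -> already same set; set of 4 now {4, 8}
Step 3: find(1) -> no change; set of 1 is {1}
Step 4: union(9, 8) -> merged; set of 9 now {4, 8, 9}
Step 5: union(7, 5) -> merged; set of 7 now {5, 7}
Step 6: find(10) -> no change; set of 10 is {10}
Step 7: find(11) -> no change; set of 11 is {11}
Step 8: union(8, 9) -> already same set; set of 8 now {4, 8, 9}
Step 9: find(0) -> no change; set of 0 is {0}
Step 10: union(2, 9) -> merged; set of 2 now {2, 4, 8, 9}
Step 11: find(8) -> no change; set of 8 is {2, 4, 8, 9}
Step 12: find(1) -> no change; set of 1 is {1}
Step 13: find(5) -> no change; set of 5 is {5, 7}
Step 14: union(8, 1) -> merged; set of 8 now {1, 2, 4, 8, 9}
Step 15: find(3) -> no change; set of 3 is {3}
Step 16: union(2, 6) -> merged; set of 2 now {1, 2, 4, 6, 8, 9}
Component of 5: {5, 7}

Answer: 5, 7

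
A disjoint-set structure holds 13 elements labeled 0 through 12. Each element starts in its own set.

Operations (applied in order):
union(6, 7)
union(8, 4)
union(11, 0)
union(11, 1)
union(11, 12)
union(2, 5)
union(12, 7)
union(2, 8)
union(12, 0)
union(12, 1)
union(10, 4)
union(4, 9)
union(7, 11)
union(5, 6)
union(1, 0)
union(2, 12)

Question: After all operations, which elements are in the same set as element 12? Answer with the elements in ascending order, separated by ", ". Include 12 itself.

Answer: 0, 1, 2, 4, 5, 6, 7, 8, 9, 10, 11, 12

Derivation:
Step 1: union(6, 7) -> merged; set of 6 now {6, 7}
Step 2: union(8, 4) -> merged; set of 8 now {4, 8}
Step 3: union(11, 0) -> merged; set of 11 now {0, 11}
Step 4: union(11, 1) -> merged; set of 11 now {0, 1, 11}
Step 5: union(11, 12) -> merged; set of 11 now {0, 1, 11, 12}
Step 6: union(2, 5) -> merged; set of 2 now {2, 5}
Step 7: union(12, 7) -> merged; set of 12 now {0, 1, 6, 7, 11, 12}
Step 8: union(2, 8) -> merged; set of 2 now {2, 4, 5, 8}
Step 9: union(12, 0) -> already same set; set of 12 now {0, 1, 6, 7, 11, 12}
Step 10: union(12, 1) -> already same set; set of 12 now {0, 1, 6, 7, 11, 12}
Step 11: union(10, 4) -> merged; set of 10 now {2, 4, 5, 8, 10}
Step 12: union(4, 9) -> merged; set of 4 now {2, 4, 5, 8, 9, 10}
Step 13: union(7, 11) -> already same set; set of 7 now {0, 1, 6, 7, 11, 12}
Step 14: union(5, 6) -> merged; set of 5 now {0, 1, 2, 4, 5, 6, 7, 8, 9, 10, 11, 12}
Step 15: union(1, 0) -> already same set; set of 1 now {0, 1, 2, 4, 5, 6, 7, 8, 9, 10, 11, 12}
Step 16: union(2, 12) -> already same set; set of 2 now {0, 1, 2, 4, 5, 6, 7, 8, 9, 10, 11, 12}
Component of 12: {0, 1, 2, 4, 5, 6, 7, 8, 9, 10, 11, 12}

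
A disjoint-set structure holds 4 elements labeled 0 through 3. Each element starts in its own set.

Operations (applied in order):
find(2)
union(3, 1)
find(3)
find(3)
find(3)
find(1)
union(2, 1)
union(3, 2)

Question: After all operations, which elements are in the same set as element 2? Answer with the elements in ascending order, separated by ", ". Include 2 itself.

Step 1: find(2) -> no change; set of 2 is {2}
Step 2: union(3, 1) -> merged; set of 3 now {1, 3}
Step 3: find(3) -> no change; set of 3 is {1, 3}
Step 4: find(3) -> no change; set of 3 is {1, 3}
Step 5: find(3) -> no change; set of 3 is {1, 3}
Step 6: find(1) -> no change; set of 1 is {1, 3}
Step 7: union(2, 1) -> merged; set of 2 now {1, 2, 3}
Step 8: union(3, 2) -> already same set; set of 3 now {1, 2, 3}
Component of 2: {1, 2, 3}

Answer: 1, 2, 3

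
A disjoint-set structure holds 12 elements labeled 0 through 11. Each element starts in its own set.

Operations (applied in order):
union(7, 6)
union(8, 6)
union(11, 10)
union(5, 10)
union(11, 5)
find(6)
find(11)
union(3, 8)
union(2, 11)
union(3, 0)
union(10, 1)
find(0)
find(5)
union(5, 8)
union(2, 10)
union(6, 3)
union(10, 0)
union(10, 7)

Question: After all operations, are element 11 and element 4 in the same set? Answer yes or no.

Step 1: union(7, 6) -> merged; set of 7 now {6, 7}
Step 2: union(8, 6) -> merged; set of 8 now {6, 7, 8}
Step 3: union(11, 10) -> merged; set of 11 now {10, 11}
Step 4: union(5, 10) -> merged; set of 5 now {5, 10, 11}
Step 5: union(11, 5) -> already same set; set of 11 now {5, 10, 11}
Step 6: find(6) -> no change; set of 6 is {6, 7, 8}
Step 7: find(11) -> no change; set of 11 is {5, 10, 11}
Step 8: union(3, 8) -> merged; set of 3 now {3, 6, 7, 8}
Step 9: union(2, 11) -> merged; set of 2 now {2, 5, 10, 11}
Step 10: union(3, 0) -> merged; set of 3 now {0, 3, 6, 7, 8}
Step 11: union(10, 1) -> merged; set of 10 now {1, 2, 5, 10, 11}
Step 12: find(0) -> no change; set of 0 is {0, 3, 6, 7, 8}
Step 13: find(5) -> no change; set of 5 is {1, 2, 5, 10, 11}
Step 14: union(5, 8) -> merged; set of 5 now {0, 1, 2, 3, 5, 6, 7, 8, 10, 11}
Step 15: union(2, 10) -> already same set; set of 2 now {0, 1, 2, 3, 5, 6, 7, 8, 10, 11}
Step 16: union(6, 3) -> already same set; set of 6 now {0, 1, 2, 3, 5, 6, 7, 8, 10, 11}
Step 17: union(10, 0) -> already same set; set of 10 now {0, 1, 2, 3, 5, 6, 7, 8, 10, 11}
Step 18: union(10, 7) -> already same set; set of 10 now {0, 1, 2, 3, 5, 6, 7, 8, 10, 11}
Set of 11: {0, 1, 2, 3, 5, 6, 7, 8, 10, 11}; 4 is not a member.

Answer: no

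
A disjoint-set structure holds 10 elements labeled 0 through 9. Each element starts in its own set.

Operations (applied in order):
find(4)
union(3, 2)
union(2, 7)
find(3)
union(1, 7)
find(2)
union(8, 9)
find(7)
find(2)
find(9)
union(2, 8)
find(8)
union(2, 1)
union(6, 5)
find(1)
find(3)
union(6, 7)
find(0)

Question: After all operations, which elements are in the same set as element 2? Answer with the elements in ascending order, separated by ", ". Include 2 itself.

Step 1: find(4) -> no change; set of 4 is {4}
Step 2: union(3, 2) -> merged; set of 3 now {2, 3}
Step 3: union(2, 7) -> merged; set of 2 now {2, 3, 7}
Step 4: find(3) -> no change; set of 3 is {2, 3, 7}
Step 5: union(1, 7) -> merged; set of 1 now {1, 2, 3, 7}
Step 6: find(2) -> no change; set of 2 is {1, 2, 3, 7}
Step 7: union(8, 9) -> merged; set of 8 now {8, 9}
Step 8: find(7) -> no change; set of 7 is {1, 2, 3, 7}
Step 9: find(2) -> no change; set of 2 is {1, 2, 3, 7}
Step 10: find(9) -> no change; set of 9 is {8, 9}
Step 11: union(2, 8) -> merged; set of 2 now {1, 2, 3, 7, 8, 9}
Step 12: find(8) -> no change; set of 8 is {1, 2, 3, 7, 8, 9}
Step 13: union(2, 1) -> already same set; set of 2 now {1, 2, 3, 7, 8, 9}
Step 14: union(6, 5) -> merged; set of 6 now {5, 6}
Step 15: find(1) -> no change; set of 1 is {1, 2, 3, 7, 8, 9}
Step 16: find(3) -> no change; set of 3 is {1, 2, 3, 7, 8, 9}
Step 17: union(6, 7) -> merged; set of 6 now {1, 2, 3, 5, 6, 7, 8, 9}
Step 18: find(0) -> no change; set of 0 is {0}
Component of 2: {1, 2, 3, 5, 6, 7, 8, 9}

Answer: 1, 2, 3, 5, 6, 7, 8, 9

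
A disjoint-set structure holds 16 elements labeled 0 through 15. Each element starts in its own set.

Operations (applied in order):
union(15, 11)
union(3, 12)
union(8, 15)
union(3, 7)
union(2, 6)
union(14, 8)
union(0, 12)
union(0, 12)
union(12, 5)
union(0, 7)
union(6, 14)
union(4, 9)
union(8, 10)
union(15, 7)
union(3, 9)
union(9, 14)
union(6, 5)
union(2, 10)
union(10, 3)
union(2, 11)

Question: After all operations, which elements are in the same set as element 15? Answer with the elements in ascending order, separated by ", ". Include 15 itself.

Answer: 0, 2, 3, 4, 5, 6, 7, 8, 9, 10, 11, 12, 14, 15

Derivation:
Step 1: union(15, 11) -> merged; set of 15 now {11, 15}
Step 2: union(3, 12) -> merged; set of 3 now {3, 12}
Step 3: union(8, 15) -> merged; set of 8 now {8, 11, 15}
Step 4: union(3, 7) -> merged; set of 3 now {3, 7, 12}
Step 5: union(2, 6) -> merged; set of 2 now {2, 6}
Step 6: union(14, 8) -> merged; set of 14 now {8, 11, 14, 15}
Step 7: union(0, 12) -> merged; set of 0 now {0, 3, 7, 12}
Step 8: union(0, 12) -> already same set; set of 0 now {0, 3, 7, 12}
Step 9: union(12, 5) -> merged; set of 12 now {0, 3, 5, 7, 12}
Step 10: union(0, 7) -> already same set; set of 0 now {0, 3, 5, 7, 12}
Step 11: union(6, 14) -> merged; set of 6 now {2, 6, 8, 11, 14, 15}
Step 12: union(4, 9) -> merged; set of 4 now {4, 9}
Step 13: union(8, 10) -> merged; set of 8 now {2, 6, 8, 10, 11, 14, 15}
Step 14: union(15, 7) -> merged; set of 15 now {0, 2, 3, 5, 6, 7, 8, 10, 11, 12, 14, 15}
Step 15: union(3, 9) -> merged; set of 3 now {0, 2, 3, 4, 5, 6, 7, 8, 9, 10, 11, 12, 14, 15}
Step 16: union(9, 14) -> already same set; set of 9 now {0, 2, 3, 4, 5, 6, 7, 8, 9, 10, 11, 12, 14, 15}
Step 17: union(6, 5) -> already same set; set of 6 now {0, 2, 3, 4, 5, 6, 7, 8, 9, 10, 11, 12, 14, 15}
Step 18: union(2, 10) -> already same set; set of 2 now {0, 2, 3, 4, 5, 6, 7, 8, 9, 10, 11, 12, 14, 15}
Step 19: union(10, 3) -> already same set; set of 10 now {0, 2, 3, 4, 5, 6, 7, 8, 9, 10, 11, 12, 14, 15}
Step 20: union(2, 11) -> already same set; set of 2 now {0, 2, 3, 4, 5, 6, 7, 8, 9, 10, 11, 12, 14, 15}
Component of 15: {0, 2, 3, 4, 5, 6, 7, 8, 9, 10, 11, 12, 14, 15}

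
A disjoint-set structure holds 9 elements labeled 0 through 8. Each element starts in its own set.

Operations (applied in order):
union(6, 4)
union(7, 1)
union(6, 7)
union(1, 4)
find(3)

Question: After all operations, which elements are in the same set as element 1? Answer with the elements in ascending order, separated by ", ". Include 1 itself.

Answer: 1, 4, 6, 7

Derivation:
Step 1: union(6, 4) -> merged; set of 6 now {4, 6}
Step 2: union(7, 1) -> merged; set of 7 now {1, 7}
Step 3: union(6, 7) -> merged; set of 6 now {1, 4, 6, 7}
Step 4: union(1, 4) -> already same set; set of 1 now {1, 4, 6, 7}
Step 5: find(3) -> no change; set of 3 is {3}
Component of 1: {1, 4, 6, 7}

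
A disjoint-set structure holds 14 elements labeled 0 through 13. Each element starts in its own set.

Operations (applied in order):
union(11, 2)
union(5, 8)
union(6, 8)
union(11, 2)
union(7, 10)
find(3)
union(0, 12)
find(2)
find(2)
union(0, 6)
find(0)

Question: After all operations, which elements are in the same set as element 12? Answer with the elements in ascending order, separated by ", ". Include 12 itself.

Step 1: union(11, 2) -> merged; set of 11 now {2, 11}
Step 2: union(5, 8) -> merged; set of 5 now {5, 8}
Step 3: union(6, 8) -> merged; set of 6 now {5, 6, 8}
Step 4: union(11, 2) -> already same set; set of 11 now {2, 11}
Step 5: union(7, 10) -> merged; set of 7 now {7, 10}
Step 6: find(3) -> no change; set of 3 is {3}
Step 7: union(0, 12) -> merged; set of 0 now {0, 12}
Step 8: find(2) -> no change; set of 2 is {2, 11}
Step 9: find(2) -> no change; set of 2 is {2, 11}
Step 10: union(0, 6) -> merged; set of 0 now {0, 5, 6, 8, 12}
Step 11: find(0) -> no change; set of 0 is {0, 5, 6, 8, 12}
Component of 12: {0, 5, 6, 8, 12}

Answer: 0, 5, 6, 8, 12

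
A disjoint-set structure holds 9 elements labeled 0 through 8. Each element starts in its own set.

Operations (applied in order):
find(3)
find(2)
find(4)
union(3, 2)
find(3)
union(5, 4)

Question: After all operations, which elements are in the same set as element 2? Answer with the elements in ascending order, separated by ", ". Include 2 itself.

Answer: 2, 3

Derivation:
Step 1: find(3) -> no change; set of 3 is {3}
Step 2: find(2) -> no change; set of 2 is {2}
Step 3: find(4) -> no change; set of 4 is {4}
Step 4: union(3, 2) -> merged; set of 3 now {2, 3}
Step 5: find(3) -> no change; set of 3 is {2, 3}
Step 6: union(5, 4) -> merged; set of 5 now {4, 5}
Component of 2: {2, 3}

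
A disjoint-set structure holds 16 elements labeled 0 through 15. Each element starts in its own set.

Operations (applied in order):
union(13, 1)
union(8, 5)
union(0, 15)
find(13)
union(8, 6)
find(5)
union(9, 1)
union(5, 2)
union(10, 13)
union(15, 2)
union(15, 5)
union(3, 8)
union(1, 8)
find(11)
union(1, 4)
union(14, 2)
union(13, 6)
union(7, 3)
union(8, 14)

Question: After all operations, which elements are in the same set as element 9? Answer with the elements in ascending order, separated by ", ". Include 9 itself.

Answer: 0, 1, 2, 3, 4, 5, 6, 7, 8, 9, 10, 13, 14, 15

Derivation:
Step 1: union(13, 1) -> merged; set of 13 now {1, 13}
Step 2: union(8, 5) -> merged; set of 8 now {5, 8}
Step 3: union(0, 15) -> merged; set of 0 now {0, 15}
Step 4: find(13) -> no change; set of 13 is {1, 13}
Step 5: union(8, 6) -> merged; set of 8 now {5, 6, 8}
Step 6: find(5) -> no change; set of 5 is {5, 6, 8}
Step 7: union(9, 1) -> merged; set of 9 now {1, 9, 13}
Step 8: union(5, 2) -> merged; set of 5 now {2, 5, 6, 8}
Step 9: union(10, 13) -> merged; set of 10 now {1, 9, 10, 13}
Step 10: union(15, 2) -> merged; set of 15 now {0, 2, 5, 6, 8, 15}
Step 11: union(15, 5) -> already same set; set of 15 now {0, 2, 5, 6, 8, 15}
Step 12: union(3, 8) -> merged; set of 3 now {0, 2, 3, 5, 6, 8, 15}
Step 13: union(1, 8) -> merged; set of 1 now {0, 1, 2, 3, 5, 6, 8, 9, 10, 13, 15}
Step 14: find(11) -> no change; set of 11 is {11}
Step 15: union(1, 4) -> merged; set of 1 now {0, 1, 2, 3, 4, 5, 6, 8, 9, 10, 13, 15}
Step 16: union(14, 2) -> merged; set of 14 now {0, 1, 2, 3, 4, 5, 6, 8, 9, 10, 13, 14, 15}
Step 17: union(13, 6) -> already same set; set of 13 now {0, 1, 2, 3, 4, 5, 6, 8, 9, 10, 13, 14, 15}
Step 18: union(7, 3) -> merged; set of 7 now {0, 1, 2, 3, 4, 5, 6, 7, 8, 9, 10, 13, 14, 15}
Step 19: union(8, 14) -> already same set; set of 8 now {0, 1, 2, 3, 4, 5, 6, 7, 8, 9, 10, 13, 14, 15}
Component of 9: {0, 1, 2, 3, 4, 5, 6, 7, 8, 9, 10, 13, 14, 15}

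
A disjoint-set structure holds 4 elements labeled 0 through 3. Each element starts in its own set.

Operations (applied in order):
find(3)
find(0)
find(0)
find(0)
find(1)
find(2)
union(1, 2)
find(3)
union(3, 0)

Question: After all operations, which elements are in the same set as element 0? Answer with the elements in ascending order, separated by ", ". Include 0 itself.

Answer: 0, 3

Derivation:
Step 1: find(3) -> no change; set of 3 is {3}
Step 2: find(0) -> no change; set of 0 is {0}
Step 3: find(0) -> no change; set of 0 is {0}
Step 4: find(0) -> no change; set of 0 is {0}
Step 5: find(1) -> no change; set of 1 is {1}
Step 6: find(2) -> no change; set of 2 is {2}
Step 7: union(1, 2) -> merged; set of 1 now {1, 2}
Step 8: find(3) -> no change; set of 3 is {3}
Step 9: union(3, 0) -> merged; set of 3 now {0, 3}
Component of 0: {0, 3}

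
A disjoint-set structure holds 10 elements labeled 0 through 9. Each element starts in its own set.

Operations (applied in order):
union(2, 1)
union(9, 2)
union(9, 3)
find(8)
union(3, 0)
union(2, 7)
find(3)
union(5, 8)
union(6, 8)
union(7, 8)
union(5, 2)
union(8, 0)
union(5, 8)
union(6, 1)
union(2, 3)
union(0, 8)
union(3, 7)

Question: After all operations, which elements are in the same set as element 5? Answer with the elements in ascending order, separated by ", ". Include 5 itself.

Answer: 0, 1, 2, 3, 5, 6, 7, 8, 9

Derivation:
Step 1: union(2, 1) -> merged; set of 2 now {1, 2}
Step 2: union(9, 2) -> merged; set of 9 now {1, 2, 9}
Step 3: union(9, 3) -> merged; set of 9 now {1, 2, 3, 9}
Step 4: find(8) -> no change; set of 8 is {8}
Step 5: union(3, 0) -> merged; set of 3 now {0, 1, 2, 3, 9}
Step 6: union(2, 7) -> merged; set of 2 now {0, 1, 2, 3, 7, 9}
Step 7: find(3) -> no change; set of 3 is {0, 1, 2, 3, 7, 9}
Step 8: union(5, 8) -> merged; set of 5 now {5, 8}
Step 9: union(6, 8) -> merged; set of 6 now {5, 6, 8}
Step 10: union(7, 8) -> merged; set of 7 now {0, 1, 2, 3, 5, 6, 7, 8, 9}
Step 11: union(5, 2) -> already same set; set of 5 now {0, 1, 2, 3, 5, 6, 7, 8, 9}
Step 12: union(8, 0) -> already same set; set of 8 now {0, 1, 2, 3, 5, 6, 7, 8, 9}
Step 13: union(5, 8) -> already same set; set of 5 now {0, 1, 2, 3, 5, 6, 7, 8, 9}
Step 14: union(6, 1) -> already same set; set of 6 now {0, 1, 2, 3, 5, 6, 7, 8, 9}
Step 15: union(2, 3) -> already same set; set of 2 now {0, 1, 2, 3, 5, 6, 7, 8, 9}
Step 16: union(0, 8) -> already same set; set of 0 now {0, 1, 2, 3, 5, 6, 7, 8, 9}
Step 17: union(3, 7) -> already same set; set of 3 now {0, 1, 2, 3, 5, 6, 7, 8, 9}
Component of 5: {0, 1, 2, 3, 5, 6, 7, 8, 9}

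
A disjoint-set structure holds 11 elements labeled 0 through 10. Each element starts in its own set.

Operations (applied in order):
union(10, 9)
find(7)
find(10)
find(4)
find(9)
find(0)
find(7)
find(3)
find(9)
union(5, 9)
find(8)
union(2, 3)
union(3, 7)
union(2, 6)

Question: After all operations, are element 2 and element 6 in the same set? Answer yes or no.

Step 1: union(10, 9) -> merged; set of 10 now {9, 10}
Step 2: find(7) -> no change; set of 7 is {7}
Step 3: find(10) -> no change; set of 10 is {9, 10}
Step 4: find(4) -> no change; set of 4 is {4}
Step 5: find(9) -> no change; set of 9 is {9, 10}
Step 6: find(0) -> no change; set of 0 is {0}
Step 7: find(7) -> no change; set of 7 is {7}
Step 8: find(3) -> no change; set of 3 is {3}
Step 9: find(9) -> no change; set of 9 is {9, 10}
Step 10: union(5, 9) -> merged; set of 5 now {5, 9, 10}
Step 11: find(8) -> no change; set of 8 is {8}
Step 12: union(2, 3) -> merged; set of 2 now {2, 3}
Step 13: union(3, 7) -> merged; set of 3 now {2, 3, 7}
Step 14: union(2, 6) -> merged; set of 2 now {2, 3, 6, 7}
Set of 2: {2, 3, 6, 7}; 6 is a member.

Answer: yes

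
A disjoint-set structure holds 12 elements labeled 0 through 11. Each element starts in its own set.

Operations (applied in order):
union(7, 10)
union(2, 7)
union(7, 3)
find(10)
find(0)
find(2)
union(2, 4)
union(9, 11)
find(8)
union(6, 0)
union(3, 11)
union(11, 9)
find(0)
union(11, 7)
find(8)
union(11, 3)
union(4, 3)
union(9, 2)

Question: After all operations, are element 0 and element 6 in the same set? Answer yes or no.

Step 1: union(7, 10) -> merged; set of 7 now {7, 10}
Step 2: union(2, 7) -> merged; set of 2 now {2, 7, 10}
Step 3: union(7, 3) -> merged; set of 7 now {2, 3, 7, 10}
Step 4: find(10) -> no change; set of 10 is {2, 3, 7, 10}
Step 5: find(0) -> no change; set of 0 is {0}
Step 6: find(2) -> no change; set of 2 is {2, 3, 7, 10}
Step 7: union(2, 4) -> merged; set of 2 now {2, 3, 4, 7, 10}
Step 8: union(9, 11) -> merged; set of 9 now {9, 11}
Step 9: find(8) -> no change; set of 8 is {8}
Step 10: union(6, 0) -> merged; set of 6 now {0, 6}
Step 11: union(3, 11) -> merged; set of 3 now {2, 3, 4, 7, 9, 10, 11}
Step 12: union(11, 9) -> already same set; set of 11 now {2, 3, 4, 7, 9, 10, 11}
Step 13: find(0) -> no change; set of 0 is {0, 6}
Step 14: union(11, 7) -> already same set; set of 11 now {2, 3, 4, 7, 9, 10, 11}
Step 15: find(8) -> no change; set of 8 is {8}
Step 16: union(11, 3) -> already same set; set of 11 now {2, 3, 4, 7, 9, 10, 11}
Step 17: union(4, 3) -> already same set; set of 4 now {2, 3, 4, 7, 9, 10, 11}
Step 18: union(9, 2) -> already same set; set of 9 now {2, 3, 4, 7, 9, 10, 11}
Set of 0: {0, 6}; 6 is a member.

Answer: yes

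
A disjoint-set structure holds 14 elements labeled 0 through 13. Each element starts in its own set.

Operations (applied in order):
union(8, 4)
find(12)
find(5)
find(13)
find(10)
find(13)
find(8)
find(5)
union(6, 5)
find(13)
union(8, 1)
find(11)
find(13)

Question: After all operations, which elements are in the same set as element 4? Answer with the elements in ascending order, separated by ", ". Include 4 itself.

Answer: 1, 4, 8

Derivation:
Step 1: union(8, 4) -> merged; set of 8 now {4, 8}
Step 2: find(12) -> no change; set of 12 is {12}
Step 3: find(5) -> no change; set of 5 is {5}
Step 4: find(13) -> no change; set of 13 is {13}
Step 5: find(10) -> no change; set of 10 is {10}
Step 6: find(13) -> no change; set of 13 is {13}
Step 7: find(8) -> no change; set of 8 is {4, 8}
Step 8: find(5) -> no change; set of 5 is {5}
Step 9: union(6, 5) -> merged; set of 6 now {5, 6}
Step 10: find(13) -> no change; set of 13 is {13}
Step 11: union(8, 1) -> merged; set of 8 now {1, 4, 8}
Step 12: find(11) -> no change; set of 11 is {11}
Step 13: find(13) -> no change; set of 13 is {13}
Component of 4: {1, 4, 8}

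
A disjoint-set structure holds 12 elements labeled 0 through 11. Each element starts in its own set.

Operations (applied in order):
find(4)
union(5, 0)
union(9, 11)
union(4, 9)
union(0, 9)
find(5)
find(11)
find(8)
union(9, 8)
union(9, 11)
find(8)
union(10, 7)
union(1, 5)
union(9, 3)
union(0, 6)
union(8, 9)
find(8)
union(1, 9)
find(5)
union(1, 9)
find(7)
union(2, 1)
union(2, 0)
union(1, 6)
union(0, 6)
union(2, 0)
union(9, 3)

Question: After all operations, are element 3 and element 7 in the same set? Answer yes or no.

Step 1: find(4) -> no change; set of 4 is {4}
Step 2: union(5, 0) -> merged; set of 5 now {0, 5}
Step 3: union(9, 11) -> merged; set of 9 now {9, 11}
Step 4: union(4, 9) -> merged; set of 4 now {4, 9, 11}
Step 5: union(0, 9) -> merged; set of 0 now {0, 4, 5, 9, 11}
Step 6: find(5) -> no change; set of 5 is {0, 4, 5, 9, 11}
Step 7: find(11) -> no change; set of 11 is {0, 4, 5, 9, 11}
Step 8: find(8) -> no change; set of 8 is {8}
Step 9: union(9, 8) -> merged; set of 9 now {0, 4, 5, 8, 9, 11}
Step 10: union(9, 11) -> already same set; set of 9 now {0, 4, 5, 8, 9, 11}
Step 11: find(8) -> no change; set of 8 is {0, 4, 5, 8, 9, 11}
Step 12: union(10, 7) -> merged; set of 10 now {7, 10}
Step 13: union(1, 5) -> merged; set of 1 now {0, 1, 4, 5, 8, 9, 11}
Step 14: union(9, 3) -> merged; set of 9 now {0, 1, 3, 4, 5, 8, 9, 11}
Step 15: union(0, 6) -> merged; set of 0 now {0, 1, 3, 4, 5, 6, 8, 9, 11}
Step 16: union(8, 9) -> already same set; set of 8 now {0, 1, 3, 4, 5, 6, 8, 9, 11}
Step 17: find(8) -> no change; set of 8 is {0, 1, 3, 4, 5, 6, 8, 9, 11}
Step 18: union(1, 9) -> already same set; set of 1 now {0, 1, 3, 4, 5, 6, 8, 9, 11}
Step 19: find(5) -> no change; set of 5 is {0, 1, 3, 4, 5, 6, 8, 9, 11}
Step 20: union(1, 9) -> already same set; set of 1 now {0, 1, 3, 4, 5, 6, 8, 9, 11}
Step 21: find(7) -> no change; set of 7 is {7, 10}
Step 22: union(2, 1) -> merged; set of 2 now {0, 1, 2, 3, 4, 5, 6, 8, 9, 11}
Step 23: union(2, 0) -> already same set; set of 2 now {0, 1, 2, 3, 4, 5, 6, 8, 9, 11}
Step 24: union(1, 6) -> already same set; set of 1 now {0, 1, 2, 3, 4, 5, 6, 8, 9, 11}
Step 25: union(0, 6) -> already same set; set of 0 now {0, 1, 2, 3, 4, 5, 6, 8, 9, 11}
Step 26: union(2, 0) -> already same set; set of 2 now {0, 1, 2, 3, 4, 5, 6, 8, 9, 11}
Step 27: union(9, 3) -> already same set; set of 9 now {0, 1, 2, 3, 4, 5, 6, 8, 9, 11}
Set of 3: {0, 1, 2, 3, 4, 5, 6, 8, 9, 11}; 7 is not a member.

Answer: no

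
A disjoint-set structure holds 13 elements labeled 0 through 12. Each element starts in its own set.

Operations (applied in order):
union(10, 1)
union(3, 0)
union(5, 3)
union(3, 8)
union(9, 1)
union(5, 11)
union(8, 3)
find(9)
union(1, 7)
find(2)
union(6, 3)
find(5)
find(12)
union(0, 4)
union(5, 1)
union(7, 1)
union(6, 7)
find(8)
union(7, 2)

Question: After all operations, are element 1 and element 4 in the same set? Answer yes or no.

Step 1: union(10, 1) -> merged; set of 10 now {1, 10}
Step 2: union(3, 0) -> merged; set of 3 now {0, 3}
Step 3: union(5, 3) -> merged; set of 5 now {0, 3, 5}
Step 4: union(3, 8) -> merged; set of 3 now {0, 3, 5, 8}
Step 5: union(9, 1) -> merged; set of 9 now {1, 9, 10}
Step 6: union(5, 11) -> merged; set of 5 now {0, 3, 5, 8, 11}
Step 7: union(8, 3) -> already same set; set of 8 now {0, 3, 5, 8, 11}
Step 8: find(9) -> no change; set of 9 is {1, 9, 10}
Step 9: union(1, 7) -> merged; set of 1 now {1, 7, 9, 10}
Step 10: find(2) -> no change; set of 2 is {2}
Step 11: union(6, 3) -> merged; set of 6 now {0, 3, 5, 6, 8, 11}
Step 12: find(5) -> no change; set of 5 is {0, 3, 5, 6, 8, 11}
Step 13: find(12) -> no change; set of 12 is {12}
Step 14: union(0, 4) -> merged; set of 0 now {0, 3, 4, 5, 6, 8, 11}
Step 15: union(5, 1) -> merged; set of 5 now {0, 1, 3, 4, 5, 6, 7, 8, 9, 10, 11}
Step 16: union(7, 1) -> already same set; set of 7 now {0, 1, 3, 4, 5, 6, 7, 8, 9, 10, 11}
Step 17: union(6, 7) -> already same set; set of 6 now {0, 1, 3, 4, 5, 6, 7, 8, 9, 10, 11}
Step 18: find(8) -> no change; set of 8 is {0, 1, 3, 4, 5, 6, 7, 8, 9, 10, 11}
Step 19: union(7, 2) -> merged; set of 7 now {0, 1, 2, 3, 4, 5, 6, 7, 8, 9, 10, 11}
Set of 1: {0, 1, 2, 3, 4, 5, 6, 7, 8, 9, 10, 11}; 4 is a member.

Answer: yes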